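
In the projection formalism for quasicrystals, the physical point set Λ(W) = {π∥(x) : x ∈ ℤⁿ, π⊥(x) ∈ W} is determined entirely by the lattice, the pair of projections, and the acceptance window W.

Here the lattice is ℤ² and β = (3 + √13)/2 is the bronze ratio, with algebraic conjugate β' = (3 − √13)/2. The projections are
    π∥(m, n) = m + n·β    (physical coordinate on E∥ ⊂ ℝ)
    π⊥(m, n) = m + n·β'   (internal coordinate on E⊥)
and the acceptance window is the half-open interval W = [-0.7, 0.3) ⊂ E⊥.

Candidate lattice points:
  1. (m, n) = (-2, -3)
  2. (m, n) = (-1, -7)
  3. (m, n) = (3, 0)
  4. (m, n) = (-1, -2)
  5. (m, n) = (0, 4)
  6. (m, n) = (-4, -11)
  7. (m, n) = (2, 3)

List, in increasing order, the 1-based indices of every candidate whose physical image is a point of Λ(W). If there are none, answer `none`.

Numerically β ≈ 3.302776 and β' = −1/β ≈ -0.302776.
candidate 1: (m,n)=(-2,-3) → π∥ = -2-3·β ≈ -11.908327, π⊥ = -2-3·β' ≈ -1.091673 ∉ [-0.7, 0.3) ⇒ out
candidate 2: (m,n)=(-1,-7) → π∥ = -1-7·β ≈ -24.119429, π⊥ = -1-7·β' ≈ 1.119429 ∉ [-0.7, 0.3) ⇒ out
candidate 3: (m,n)=(3,0) → π∥ = 3+0·β ≈ 3.000000, π⊥ = 3+0·β' ≈ 3.000000 ∉ [-0.7, 0.3) ⇒ out
candidate 4: (m,n)=(-1,-2) → π∥ = -1-2·β ≈ -7.605551, π⊥ = -1-2·β' ≈ -0.394449 ∈ [-0.7, 0.3) ⇒ IN Λ
candidate 5: (m,n)=(0,4) → π∥ = 0+4·β ≈ 13.211103, π⊥ = 0+4·β' ≈ -1.211103 ∉ [-0.7, 0.3) ⇒ out
candidate 6: (m,n)=(-4,-11) → π∥ = -4-11·β ≈ -40.330532, π⊥ = -4-11·β' ≈ -0.669468 ∈ [-0.7, 0.3) ⇒ IN Λ
candidate 7: (m,n)=(2,3) → π∥ = 2+3·β ≈ 11.908327, π⊥ = 2+3·β' ≈ 1.091673 ∉ [-0.7, 0.3) ⇒ out

4, 6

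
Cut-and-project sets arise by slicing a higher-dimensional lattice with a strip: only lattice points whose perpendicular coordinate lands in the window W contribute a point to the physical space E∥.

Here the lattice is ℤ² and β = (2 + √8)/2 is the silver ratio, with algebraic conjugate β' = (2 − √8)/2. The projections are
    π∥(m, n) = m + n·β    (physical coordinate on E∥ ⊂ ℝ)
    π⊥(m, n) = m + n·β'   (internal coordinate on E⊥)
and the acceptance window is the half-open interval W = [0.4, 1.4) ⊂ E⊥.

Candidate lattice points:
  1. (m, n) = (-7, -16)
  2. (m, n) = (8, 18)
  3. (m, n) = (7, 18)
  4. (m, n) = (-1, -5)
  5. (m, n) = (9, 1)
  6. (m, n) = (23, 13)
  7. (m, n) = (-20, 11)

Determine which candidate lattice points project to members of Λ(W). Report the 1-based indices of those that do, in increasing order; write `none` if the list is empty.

Numerically β ≈ 2.4142 and β' = −1/β ≈ -0.4142.
candidate 1: (m,n)=(-7,-16) → π∥ = -7-16·β ≈ -45.6274, π⊥ = -7-16·β' ≈ -0.3726 ∉ [0.4, 1.4) ⇒ out
candidate 2: (m,n)=(8,18) → π∥ = 8+18·β ≈ 51.4558, π⊥ = 8+18·β' ≈ 0.5442 ∈ [0.4, 1.4) ⇒ IN Λ
candidate 3: (m,n)=(7,18) → π∥ = 7+18·β ≈ 50.4558, π⊥ = 7+18·β' ≈ -0.4558 ∉ [0.4, 1.4) ⇒ out
candidate 4: (m,n)=(-1,-5) → π∥ = -1-5·β ≈ -13.0711, π⊥ = -1-5·β' ≈ 1.0711 ∈ [0.4, 1.4) ⇒ IN Λ
candidate 5: (m,n)=(9,1) → π∥ = 9+1·β ≈ 11.4142, π⊥ = 9+1·β' ≈ 8.5858 ∉ [0.4, 1.4) ⇒ out
candidate 6: (m,n)=(23,13) → π∥ = 23+13·β ≈ 54.3848, π⊥ = 23+13·β' ≈ 17.6152 ∉ [0.4, 1.4) ⇒ out
candidate 7: (m,n)=(-20,11) → π∥ = -20+11·β ≈ 6.5563, π⊥ = -20+11·β' ≈ -24.5563 ∉ [0.4, 1.4) ⇒ out

2, 4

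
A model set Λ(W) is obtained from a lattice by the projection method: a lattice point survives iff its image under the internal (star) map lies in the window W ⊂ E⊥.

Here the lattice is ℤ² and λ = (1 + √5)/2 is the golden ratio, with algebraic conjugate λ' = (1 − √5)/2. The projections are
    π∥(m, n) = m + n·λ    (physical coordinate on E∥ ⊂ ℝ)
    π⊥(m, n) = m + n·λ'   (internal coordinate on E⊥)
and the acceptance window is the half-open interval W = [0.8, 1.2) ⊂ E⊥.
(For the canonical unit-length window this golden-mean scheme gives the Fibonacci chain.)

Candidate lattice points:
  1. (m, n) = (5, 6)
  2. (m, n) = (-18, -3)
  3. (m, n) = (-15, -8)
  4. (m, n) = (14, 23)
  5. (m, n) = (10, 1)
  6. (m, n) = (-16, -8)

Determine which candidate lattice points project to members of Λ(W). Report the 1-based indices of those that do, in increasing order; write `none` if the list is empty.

Compute λ' = (1−√5)/2 = -0.61803, so π⊥(m,n) = m -0.61803·n.
[1] lift (5,6): star map gives 1.29180; window check 0.8 ≤ 1.29180 < 1.2 is false → out
[2] lift (-18,-3): star map gives -16.14590; window check 0.8 ≤ -16.14590 < 1.2 is false → out
[3] lift (-15,-8): star map gives -10.05573; window check 0.8 ≤ -10.05573 < 1.2 is false → out
[4] lift (14,23): star map gives -0.21478; window check 0.8 ≤ -0.21478 < 1.2 is false → out
[5] lift (10,1): star map gives 9.38197; window check 0.8 ≤ 9.38197 < 1.2 is false → out
[6] lift (-16,-8): star map gives -11.05573; window check 0.8 ≤ -11.05573 < 1.2 is false → out

none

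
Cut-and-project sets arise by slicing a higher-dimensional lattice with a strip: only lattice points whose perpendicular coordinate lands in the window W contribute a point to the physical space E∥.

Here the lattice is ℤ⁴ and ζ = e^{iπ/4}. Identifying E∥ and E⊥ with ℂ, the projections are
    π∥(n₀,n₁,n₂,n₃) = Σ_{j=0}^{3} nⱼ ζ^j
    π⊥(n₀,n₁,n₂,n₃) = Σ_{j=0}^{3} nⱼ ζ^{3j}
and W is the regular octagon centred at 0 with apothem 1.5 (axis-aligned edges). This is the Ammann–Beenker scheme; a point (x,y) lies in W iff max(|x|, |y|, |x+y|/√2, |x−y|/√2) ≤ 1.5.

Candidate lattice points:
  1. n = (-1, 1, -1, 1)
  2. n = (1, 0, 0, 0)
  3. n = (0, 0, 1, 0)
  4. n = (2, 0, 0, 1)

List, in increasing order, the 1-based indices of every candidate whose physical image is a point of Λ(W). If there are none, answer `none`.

Internal map: ζ^{3j} for j=0..3 gives (1,0), (−√2/2,√2/2), (0,−1), (√2/2,√2/2).
#1 (-1, 1, -1, 1): internal (-1.00000, 2.41421); octagon support 2.41421 vs apothem 1.5 → ∉ W
#2 (1, 0, 0, 0): internal (1.00000, 0.00000); octagon support 1.00000 vs apothem 1.5 → ∈ W
#3 (0, 0, 1, 0): internal (0.00000, -1.00000); octagon support 1.00000 vs apothem 1.5 → ∈ W
#4 (2, 0, 0, 1): internal (2.70711, 0.70711); octagon support 2.70711 vs apothem 1.5 → ∉ W

2, 3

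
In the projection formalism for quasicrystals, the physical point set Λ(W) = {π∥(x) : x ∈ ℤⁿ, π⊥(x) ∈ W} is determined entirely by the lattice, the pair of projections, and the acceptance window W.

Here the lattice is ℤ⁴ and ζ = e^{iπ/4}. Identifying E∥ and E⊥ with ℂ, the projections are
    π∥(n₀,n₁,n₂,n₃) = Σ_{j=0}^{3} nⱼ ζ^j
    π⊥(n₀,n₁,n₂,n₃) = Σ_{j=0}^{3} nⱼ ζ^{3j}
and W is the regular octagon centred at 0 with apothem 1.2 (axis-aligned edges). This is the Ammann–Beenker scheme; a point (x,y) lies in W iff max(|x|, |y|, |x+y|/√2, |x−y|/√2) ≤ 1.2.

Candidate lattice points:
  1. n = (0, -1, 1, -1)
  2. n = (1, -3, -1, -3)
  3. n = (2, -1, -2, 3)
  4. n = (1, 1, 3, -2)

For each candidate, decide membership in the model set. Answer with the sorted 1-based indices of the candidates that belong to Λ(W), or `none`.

Internal map: ζ^{3j} for j=0..3 gives (1,0), (−√2/2,√2/2), (0,−1), (√2/2,√2/2).
candidate 1: n = (0, -1, 1, -1) → π⊥ ≈ (+0.0000, -2.4142); max(|x|,|y|,|x±y|/√2) = 2.4142 > 1.2 ⇒ ∉ W
candidate 2: n = (1, -3, -1, -3) → π⊥ ≈ (+1.0000, -3.2426); max(|x|,|y|,|x±y|/√2) = 3.2426 > 1.2 ⇒ ∉ W
candidate 3: n = (2, -1, -2, 3) → π⊥ ≈ (+4.8284, +3.4142); max(|x|,|y|,|x±y|/√2) = 5.8284 > 1.2 ⇒ ∉ W
candidate 4: n = (1, 1, 3, -2) → π⊥ ≈ (-1.1213, -3.7071); max(|x|,|y|,|x±y|/√2) = 3.7071 > 1.2 ⇒ ∉ W

none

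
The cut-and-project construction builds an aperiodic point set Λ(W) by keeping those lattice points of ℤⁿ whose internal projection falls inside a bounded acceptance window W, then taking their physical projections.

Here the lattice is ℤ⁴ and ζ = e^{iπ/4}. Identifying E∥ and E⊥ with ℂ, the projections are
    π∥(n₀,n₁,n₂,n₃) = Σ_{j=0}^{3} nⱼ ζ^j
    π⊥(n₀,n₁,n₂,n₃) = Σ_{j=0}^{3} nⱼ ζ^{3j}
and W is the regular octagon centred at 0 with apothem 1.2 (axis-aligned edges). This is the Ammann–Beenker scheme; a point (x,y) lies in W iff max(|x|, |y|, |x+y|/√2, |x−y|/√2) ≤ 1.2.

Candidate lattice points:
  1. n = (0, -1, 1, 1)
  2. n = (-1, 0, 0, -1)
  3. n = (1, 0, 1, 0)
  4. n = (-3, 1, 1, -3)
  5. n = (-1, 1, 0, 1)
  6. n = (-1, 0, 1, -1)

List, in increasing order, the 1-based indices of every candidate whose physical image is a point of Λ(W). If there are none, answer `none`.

none

With ζ = e^{iπ/4} the internal vectors are ζ^0,ζ^3,ζ^6,ζ^9.
candidate 1: n = (0, -1, 1, 1) → π⊥ ≈ (+1.4142, -1.0000); max(|x|,|y|,|x±y|/√2) = 1.7071 > 1.2 ⇒ ∉ W
candidate 2: n = (-1, 0, 0, -1) → π⊥ ≈ (-1.7071, -0.7071); max(|x|,|y|,|x±y|/√2) = 1.7071 > 1.2 ⇒ ∉ W
candidate 3: n = (1, 0, 1, 0) → π⊥ ≈ (+1.0000, -1.0000); max(|x|,|y|,|x±y|/√2) = 1.4142 > 1.2 ⇒ ∉ W
candidate 4: n = (-3, 1, 1, -3) → π⊥ ≈ (-5.8284, -2.4142); max(|x|,|y|,|x±y|/√2) = 5.8284 > 1.2 ⇒ ∉ W
candidate 5: n = (-1, 1, 0, 1) → π⊥ ≈ (-1.0000, +1.4142); max(|x|,|y|,|x±y|/√2) = 1.7071 > 1.2 ⇒ ∉ W
candidate 6: n = (-1, 0, 1, -1) → π⊥ ≈ (-1.7071, -1.7071); max(|x|,|y|,|x±y|/√2) = 2.4142 > 1.2 ⇒ ∉ W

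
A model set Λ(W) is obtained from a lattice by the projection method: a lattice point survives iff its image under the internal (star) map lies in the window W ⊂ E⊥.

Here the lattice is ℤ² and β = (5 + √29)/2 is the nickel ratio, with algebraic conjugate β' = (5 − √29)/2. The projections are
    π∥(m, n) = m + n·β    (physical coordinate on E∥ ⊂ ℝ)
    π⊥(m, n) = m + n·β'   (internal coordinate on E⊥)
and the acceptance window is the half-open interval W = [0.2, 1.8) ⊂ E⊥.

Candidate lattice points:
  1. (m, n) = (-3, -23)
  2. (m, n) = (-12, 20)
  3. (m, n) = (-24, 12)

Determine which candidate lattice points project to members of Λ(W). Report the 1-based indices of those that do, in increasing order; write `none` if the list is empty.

Numerically β ≈ 5.192582 and β' = −1/β ≈ -0.192582.
[1] lift (-3,-23): star map gives 1.429395; window check 0.2 ≤ 1.429395 < 1.8 is true → IN Λ
[2] lift (-12,20): star map gives -15.851648; window check 0.2 ≤ -15.851648 < 1.8 is false → out
[3] lift (-24,12): star map gives -26.310989; window check 0.2 ≤ -26.310989 < 1.8 is false → out

1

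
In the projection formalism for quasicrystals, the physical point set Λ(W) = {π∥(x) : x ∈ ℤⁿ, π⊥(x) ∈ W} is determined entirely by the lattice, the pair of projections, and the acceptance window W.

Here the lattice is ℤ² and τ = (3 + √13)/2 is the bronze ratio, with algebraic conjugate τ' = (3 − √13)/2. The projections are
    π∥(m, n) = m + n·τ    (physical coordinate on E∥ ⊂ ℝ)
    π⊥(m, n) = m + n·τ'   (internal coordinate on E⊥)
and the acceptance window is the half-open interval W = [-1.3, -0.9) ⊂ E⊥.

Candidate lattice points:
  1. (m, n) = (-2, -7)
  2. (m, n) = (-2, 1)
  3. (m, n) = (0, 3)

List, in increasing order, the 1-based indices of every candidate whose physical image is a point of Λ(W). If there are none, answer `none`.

3

Numerically τ ≈ 3.3028 and τ' = −1/τ ≈ -0.3028.
#1 (-2,-7): internal coord -2 + (-7)·τ' = +0.1194; +0.1194 ∉ [-1.3, -0.9) → out
#2 (-2,1): internal coord -2 + (1)·τ' = -2.3028; -2.3028 ∉ [-1.3, -0.9) → out
#3 (0,3): internal coord 0 + (3)·τ' = -0.9083; -0.9083 ∈ [-1.3, -0.9) → IN Λ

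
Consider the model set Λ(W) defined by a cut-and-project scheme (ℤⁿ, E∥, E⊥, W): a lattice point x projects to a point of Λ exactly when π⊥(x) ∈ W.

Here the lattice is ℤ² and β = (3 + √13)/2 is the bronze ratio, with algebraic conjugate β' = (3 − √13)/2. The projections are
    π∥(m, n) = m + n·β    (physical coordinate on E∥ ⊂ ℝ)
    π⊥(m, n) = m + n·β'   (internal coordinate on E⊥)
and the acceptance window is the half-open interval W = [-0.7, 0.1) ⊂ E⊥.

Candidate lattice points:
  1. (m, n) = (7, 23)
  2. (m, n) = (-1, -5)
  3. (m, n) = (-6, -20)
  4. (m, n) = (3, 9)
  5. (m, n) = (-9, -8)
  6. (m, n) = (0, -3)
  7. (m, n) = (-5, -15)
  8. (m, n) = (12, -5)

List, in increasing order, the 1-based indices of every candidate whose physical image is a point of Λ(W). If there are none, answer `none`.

1, 3, 7

Compute β' = (3−√13)/2 = -0.30278, so π⊥(m,n) = m -0.30278·n.
#1 (7,23): internal coord 7 + (23)·β' = +0.03616; +0.03616 ∈ [-0.7, 0.1) → IN Λ
#2 (-1,-5): internal coord -1 + (-5)·β' = +0.51388; +0.51388 ∉ [-0.7, 0.1) → out
#3 (-6,-20): internal coord -6 + (-20)·β' = +0.05551; +0.05551 ∈ [-0.7, 0.1) → IN Λ
#4 (3,9): internal coord 3 + (9)·β' = +0.27502; +0.27502 ∉ [-0.7, 0.1) → out
#5 (-9,-8): internal coord -9 + (-8)·β' = -6.57779; -6.57779 ∉ [-0.7, 0.1) → out
#6 (0,-3): internal coord 0 + (-3)·β' = +0.90833; +0.90833 ∉ [-0.7, 0.1) → out
#7 (-5,-15): internal coord -5 + (-15)·β' = -0.45837; -0.45837 ∈ [-0.7, 0.1) → IN Λ
#8 (12,-5): internal coord 12 + (-5)·β' = +13.51388; +13.51388 ∉ [-0.7, 0.1) → out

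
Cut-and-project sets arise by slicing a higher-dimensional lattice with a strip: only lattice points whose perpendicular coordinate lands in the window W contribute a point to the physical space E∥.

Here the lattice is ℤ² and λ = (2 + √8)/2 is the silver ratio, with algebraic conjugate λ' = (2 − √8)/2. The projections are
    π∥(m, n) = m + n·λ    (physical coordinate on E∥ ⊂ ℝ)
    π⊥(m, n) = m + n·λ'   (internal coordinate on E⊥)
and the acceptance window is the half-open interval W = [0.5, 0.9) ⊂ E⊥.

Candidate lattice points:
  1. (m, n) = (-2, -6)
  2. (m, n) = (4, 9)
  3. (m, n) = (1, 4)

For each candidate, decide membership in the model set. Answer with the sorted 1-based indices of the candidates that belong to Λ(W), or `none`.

Compute λ' = (2−√8)/2 = -0.41421, so π⊥(m,n) = m -0.41421·n.
candidate 1: (m,n)=(-2,-6) → π∥ = -2-6·λ ≈ -16.48528, π⊥ = -2-6·λ' ≈ 0.48528 ∉ [0.5, 0.9) ⇒ out
candidate 2: (m,n)=(4,9) → π∥ = 4+9·λ ≈ 25.72792, π⊥ = 4+9·λ' ≈ 0.27208 ∉ [0.5, 0.9) ⇒ out
candidate 3: (m,n)=(1,4) → π∥ = 1+4·λ ≈ 10.65685, π⊥ = 1+4·λ' ≈ -0.65685 ∉ [0.5, 0.9) ⇒ out

none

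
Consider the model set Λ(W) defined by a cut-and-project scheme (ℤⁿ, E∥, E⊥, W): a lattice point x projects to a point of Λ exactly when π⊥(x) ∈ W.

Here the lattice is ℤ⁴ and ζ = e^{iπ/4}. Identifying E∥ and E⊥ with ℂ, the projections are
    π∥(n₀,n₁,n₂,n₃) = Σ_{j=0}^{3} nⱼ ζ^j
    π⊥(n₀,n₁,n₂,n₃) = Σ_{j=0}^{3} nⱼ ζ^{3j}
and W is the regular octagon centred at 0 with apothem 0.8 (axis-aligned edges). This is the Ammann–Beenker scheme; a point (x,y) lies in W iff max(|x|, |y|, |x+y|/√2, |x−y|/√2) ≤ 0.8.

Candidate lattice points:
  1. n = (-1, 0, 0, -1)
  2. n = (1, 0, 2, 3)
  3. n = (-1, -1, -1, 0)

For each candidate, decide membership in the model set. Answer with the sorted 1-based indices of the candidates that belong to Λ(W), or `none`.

With ζ = e^{iπ/4} the internal vectors are ζ^0,ζ^3,ζ^6,ζ^9.
candidate 1: n = (-1, 0, 0, -1) → π⊥ ≈ (-1.707107, -0.707107); max(|x|,|y|,|x±y|/√2) = 1.707107 > 0.8 ⇒ ∉ W
candidate 2: n = (1, 0, 2, 3) → π⊥ ≈ (+3.121320, +0.121320); max(|x|,|y|,|x±y|/√2) = 3.121320 > 0.8 ⇒ ∉ W
candidate 3: n = (-1, -1, -1, 0) → π⊥ ≈ (-0.292893, +0.292893); max(|x|,|y|,|x±y|/√2) = 0.414214 ≤ 0.8 ⇒ ∈ W

3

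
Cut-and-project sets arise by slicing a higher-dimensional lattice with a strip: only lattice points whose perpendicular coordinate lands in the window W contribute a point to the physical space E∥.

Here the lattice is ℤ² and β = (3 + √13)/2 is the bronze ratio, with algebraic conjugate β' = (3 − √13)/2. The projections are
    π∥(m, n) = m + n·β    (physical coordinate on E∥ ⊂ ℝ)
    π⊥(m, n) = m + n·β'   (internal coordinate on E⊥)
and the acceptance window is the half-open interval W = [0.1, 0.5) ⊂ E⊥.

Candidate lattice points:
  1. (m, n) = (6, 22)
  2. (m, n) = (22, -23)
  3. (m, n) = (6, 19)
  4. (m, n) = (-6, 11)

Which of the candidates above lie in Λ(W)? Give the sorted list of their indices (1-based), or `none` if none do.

3

Compute β' = (3−√13)/2 = -0.302776, so π⊥(m,n) = m -0.302776·n.
[1] lift (6,22): star map gives -0.661064; window check 0.1 ≤ -0.661064 < 0.5 is false → out
[2] lift (22,-23): star map gives 28.963840; window check 0.1 ≤ 28.963840 < 0.5 is false → out
[3] lift (6,19): star map gives 0.247263; window check 0.1 ≤ 0.247263 < 0.5 is true → IN Λ
[4] lift (-6,11): star map gives -9.330532; window check 0.1 ≤ -9.330532 < 0.5 is false → out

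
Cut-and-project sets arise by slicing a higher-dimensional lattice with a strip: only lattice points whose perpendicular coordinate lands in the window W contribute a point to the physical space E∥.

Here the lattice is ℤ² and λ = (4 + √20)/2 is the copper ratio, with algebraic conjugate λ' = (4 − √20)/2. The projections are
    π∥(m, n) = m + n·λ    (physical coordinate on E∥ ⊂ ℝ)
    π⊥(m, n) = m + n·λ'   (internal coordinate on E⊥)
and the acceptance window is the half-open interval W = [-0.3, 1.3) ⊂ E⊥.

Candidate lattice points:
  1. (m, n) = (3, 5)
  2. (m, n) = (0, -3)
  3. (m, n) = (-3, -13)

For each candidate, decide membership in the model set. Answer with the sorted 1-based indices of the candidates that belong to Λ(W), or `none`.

Compute λ' = (4−√20)/2 = -0.236068, so π⊥(m,n) = m -0.236068·n.
candidate 1: (m,n)=(3,5) → π∥ = 3+5·λ ≈ 24.180340, π⊥ = 3+5·λ' ≈ 1.819660 ∉ [-0.3, 1.3) ⇒ out
candidate 2: (m,n)=(0,-3) → π∥ = 0-3·λ ≈ -12.708204, π⊥ = 0-3·λ' ≈ 0.708204 ∈ [-0.3, 1.3) ⇒ IN Λ
candidate 3: (m,n)=(-3,-13) → π∥ = -3-13·λ ≈ -58.068884, π⊥ = -3-13·λ' ≈ 0.068884 ∈ [-0.3, 1.3) ⇒ IN Λ

2, 3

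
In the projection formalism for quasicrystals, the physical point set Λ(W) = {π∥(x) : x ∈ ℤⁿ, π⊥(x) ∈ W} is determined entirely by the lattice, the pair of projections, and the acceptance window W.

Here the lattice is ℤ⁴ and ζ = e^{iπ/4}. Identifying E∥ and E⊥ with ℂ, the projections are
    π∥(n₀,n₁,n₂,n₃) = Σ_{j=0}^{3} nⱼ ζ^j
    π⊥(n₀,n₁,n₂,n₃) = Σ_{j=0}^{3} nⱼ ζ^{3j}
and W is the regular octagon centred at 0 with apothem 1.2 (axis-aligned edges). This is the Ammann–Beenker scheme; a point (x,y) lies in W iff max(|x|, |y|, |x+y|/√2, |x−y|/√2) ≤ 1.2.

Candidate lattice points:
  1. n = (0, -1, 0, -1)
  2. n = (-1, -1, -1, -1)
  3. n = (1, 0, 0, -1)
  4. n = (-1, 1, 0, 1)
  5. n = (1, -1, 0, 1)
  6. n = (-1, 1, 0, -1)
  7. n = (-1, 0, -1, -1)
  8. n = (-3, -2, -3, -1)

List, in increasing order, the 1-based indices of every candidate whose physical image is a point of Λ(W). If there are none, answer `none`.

π⊥(n) = n₀ + n₁ζ³ + n₂ζ⁶ + n₃ζ⁹ where ζ = e^{iπ/4}.
#1 (0, -1, 0, -1): internal (0.0000, -1.4142); octagon support 1.4142 vs apothem 1.2 → ∉ W
#2 (-1, -1, -1, -1): internal (-1.0000, -0.4142); octagon support 1.0000 vs apothem 1.2 → ∈ W
#3 (1, 0, 0, -1): internal (0.2929, -0.7071); octagon support 0.7071 vs apothem 1.2 → ∈ W
#4 (-1, 1, 0, 1): internal (-1.0000, 1.4142); octagon support 1.7071 vs apothem 1.2 → ∉ W
#5 (1, -1, 0, 1): internal (2.4142, 0.0000); octagon support 2.4142 vs apothem 1.2 → ∉ W
#6 (-1, 1, 0, -1): internal (-2.4142, 0.0000); octagon support 2.4142 vs apothem 1.2 → ∉ W
#7 (-1, 0, -1, -1): internal (-1.7071, 0.2929); octagon support 1.7071 vs apothem 1.2 → ∉ W
#8 (-3, -2, -3, -1): internal (-2.2929, 0.8787); octagon support 2.2929 vs apothem 1.2 → ∉ W

2, 3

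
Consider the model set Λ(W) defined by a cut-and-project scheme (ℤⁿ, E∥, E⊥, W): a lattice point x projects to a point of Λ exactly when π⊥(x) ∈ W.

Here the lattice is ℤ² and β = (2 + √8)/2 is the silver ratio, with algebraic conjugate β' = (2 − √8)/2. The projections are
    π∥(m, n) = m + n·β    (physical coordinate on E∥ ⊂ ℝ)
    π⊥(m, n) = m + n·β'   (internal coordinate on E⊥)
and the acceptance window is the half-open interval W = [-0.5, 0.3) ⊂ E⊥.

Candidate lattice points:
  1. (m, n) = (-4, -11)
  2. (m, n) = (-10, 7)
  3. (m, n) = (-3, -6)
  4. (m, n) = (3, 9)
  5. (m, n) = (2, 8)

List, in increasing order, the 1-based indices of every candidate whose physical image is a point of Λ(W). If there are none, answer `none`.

none

β' = (2−√8)/2 ≈ -0.41421.
candidate 1: (m,n)=(-4,-11) → π∥ = -4-11·β ≈ -30.55635, π⊥ = -4-11·β' ≈ 0.55635 ∉ [-0.5, 0.3) ⇒ out
candidate 2: (m,n)=(-10,7) → π∥ = -10+7·β ≈ 6.89949, π⊥ = -10+7·β' ≈ -12.89949 ∉ [-0.5, 0.3) ⇒ out
candidate 3: (m,n)=(-3,-6) → π∥ = -3-6·β ≈ -17.48528, π⊥ = -3-6·β' ≈ -0.51472 ∉ [-0.5, 0.3) ⇒ out
candidate 4: (m,n)=(3,9) → π∥ = 3+9·β ≈ 24.72792, π⊥ = 3+9·β' ≈ -0.72792 ∉ [-0.5, 0.3) ⇒ out
candidate 5: (m,n)=(2,8) → π∥ = 2+8·β ≈ 21.31371, π⊥ = 2+8·β' ≈ -1.31371 ∉ [-0.5, 0.3) ⇒ out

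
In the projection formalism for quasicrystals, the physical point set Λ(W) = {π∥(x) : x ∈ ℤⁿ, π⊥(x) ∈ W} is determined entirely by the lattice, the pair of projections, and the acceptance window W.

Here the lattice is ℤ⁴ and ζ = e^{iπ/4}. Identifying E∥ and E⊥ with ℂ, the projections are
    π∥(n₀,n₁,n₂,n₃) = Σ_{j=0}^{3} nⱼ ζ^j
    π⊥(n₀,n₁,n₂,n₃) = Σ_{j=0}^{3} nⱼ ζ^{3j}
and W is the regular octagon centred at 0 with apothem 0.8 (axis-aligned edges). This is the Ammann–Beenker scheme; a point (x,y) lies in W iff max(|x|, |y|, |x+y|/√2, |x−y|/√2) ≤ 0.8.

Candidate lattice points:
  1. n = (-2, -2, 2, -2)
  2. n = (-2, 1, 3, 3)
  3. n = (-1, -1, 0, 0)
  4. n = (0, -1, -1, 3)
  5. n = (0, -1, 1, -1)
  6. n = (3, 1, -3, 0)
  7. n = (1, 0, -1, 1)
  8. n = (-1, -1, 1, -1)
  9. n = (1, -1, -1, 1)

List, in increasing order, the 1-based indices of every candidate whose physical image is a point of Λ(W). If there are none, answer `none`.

π⊥(n) = n₀ + n₁ζ³ + n₂ζ⁶ + n₃ζ⁹ where ζ = e^{iπ/4}.
candidate 1: n = (-2, -2, 2, -2) → π⊥ ≈ (-2.00000, -4.82843); max(|x|,|y|,|x±y|/√2) = 4.82843 > 0.8 ⇒ ∉ W
candidate 2: n = (-2, 1, 3, 3) → π⊥ ≈ (-0.58579, -0.17157); max(|x|,|y|,|x±y|/√2) = 0.58579 ≤ 0.8 ⇒ ∈ W
candidate 3: n = (-1, -1, 0, 0) → π⊥ ≈ (-0.29289, -0.70711); max(|x|,|y|,|x±y|/√2) = 0.70711 ≤ 0.8 ⇒ ∈ W
candidate 4: n = (0, -1, -1, 3) → π⊥ ≈ (+2.82843, +2.41421); max(|x|,|y|,|x±y|/√2) = 3.70711 > 0.8 ⇒ ∉ W
candidate 5: n = (0, -1, 1, -1) → π⊥ ≈ (+0.00000, -2.41421); max(|x|,|y|,|x±y|/√2) = 2.41421 > 0.8 ⇒ ∉ W
candidate 6: n = (3, 1, -3, 0) → π⊥ ≈ (+2.29289, +3.70711); max(|x|,|y|,|x±y|/√2) = 4.24264 > 0.8 ⇒ ∉ W
candidate 7: n = (1, 0, -1, 1) → π⊥ ≈ (+1.70711, +1.70711); max(|x|,|y|,|x±y|/√2) = 2.41421 > 0.8 ⇒ ∉ W
candidate 8: n = (-1, -1, 1, -1) → π⊥ ≈ (-1.00000, -2.41421); max(|x|,|y|,|x±y|/√2) = 2.41421 > 0.8 ⇒ ∉ W
candidate 9: n = (1, -1, -1, 1) → π⊥ ≈ (+2.41421, +1.00000); max(|x|,|y|,|x±y|/√2) = 2.41421 > 0.8 ⇒ ∉ W

2, 3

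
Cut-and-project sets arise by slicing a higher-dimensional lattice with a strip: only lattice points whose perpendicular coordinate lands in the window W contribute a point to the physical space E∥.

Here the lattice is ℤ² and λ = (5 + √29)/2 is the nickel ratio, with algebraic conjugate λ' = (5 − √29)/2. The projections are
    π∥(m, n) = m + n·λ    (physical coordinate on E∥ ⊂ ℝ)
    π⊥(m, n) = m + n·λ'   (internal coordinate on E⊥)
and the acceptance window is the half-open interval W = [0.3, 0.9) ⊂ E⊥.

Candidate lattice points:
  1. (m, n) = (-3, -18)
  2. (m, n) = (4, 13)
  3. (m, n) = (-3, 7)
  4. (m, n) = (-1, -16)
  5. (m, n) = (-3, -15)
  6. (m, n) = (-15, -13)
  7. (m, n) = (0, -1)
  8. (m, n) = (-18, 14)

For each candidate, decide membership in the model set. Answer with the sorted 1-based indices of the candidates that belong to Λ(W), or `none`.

1

Numerically λ ≈ 5.1926 and λ' = −1/λ ≈ -0.1926.
[1] lift (-3,-18): star map gives 0.4665; window check 0.3 ≤ 0.4665 < 0.9 is true → IN Λ
[2] lift (4,13): star map gives 1.4964; window check 0.3 ≤ 1.4964 < 0.9 is false → out
[3] lift (-3,7): star map gives -4.3481; window check 0.3 ≤ -4.3481 < 0.9 is false → out
[4] lift (-1,-16): star map gives 2.0813; window check 0.3 ≤ 2.0813 < 0.9 is false → out
[5] lift (-3,-15): star map gives -0.1113; window check 0.3 ≤ -0.1113 < 0.9 is false → out
[6] lift (-15,-13): star map gives -12.4964; window check 0.3 ≤ -12.4964 < 0.9 is false → out
[7] lift (0,-1): star map gives 0.1926; window check 0.3 ≤ 0.1926 < 0.9 is false → out
[8] lift (-18,14): star map gives -20.6962; window check 0.3 ≤ -20.6962 < 0.9 is false → out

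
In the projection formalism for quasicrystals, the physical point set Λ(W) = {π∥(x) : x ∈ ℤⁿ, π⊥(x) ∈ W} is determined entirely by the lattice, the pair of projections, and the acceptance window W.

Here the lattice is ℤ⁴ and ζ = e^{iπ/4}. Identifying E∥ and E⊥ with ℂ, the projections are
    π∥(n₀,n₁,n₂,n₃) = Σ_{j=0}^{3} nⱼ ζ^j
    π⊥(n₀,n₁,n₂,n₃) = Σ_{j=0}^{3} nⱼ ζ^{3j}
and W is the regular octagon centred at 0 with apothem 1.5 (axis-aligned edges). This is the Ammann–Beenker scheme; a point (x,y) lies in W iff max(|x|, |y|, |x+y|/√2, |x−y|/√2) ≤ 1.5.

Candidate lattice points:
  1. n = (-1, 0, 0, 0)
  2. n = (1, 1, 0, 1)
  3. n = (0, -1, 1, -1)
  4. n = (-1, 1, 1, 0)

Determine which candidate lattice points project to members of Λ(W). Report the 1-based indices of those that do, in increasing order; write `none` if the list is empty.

1

With ζ = e^{iπ/4} the internal vectors are ζ^0,ζ^3,ζ^6,ζ^9.
#1 (-1, 0, 0, 0): internal (-1.0000, 0.0000); octagon support 1.0000 vs apothem 1.5 → ∈ W
#2 (1, 1, 0, 1): internal (1.0000, 1.4142); octagon support 1.7071 vs apothem 1.5 → ∉ W
#3 (0, -1, 1, -1): internal (0.0000, -2.4142); octagon support 2.4142 vs apothem 1.5 → ∉ W
#4 (-1, 1, 1, 0): internal (-1.7071, -0.2929); octagon support 1.7071 vs apothem 1.5 → ∉ W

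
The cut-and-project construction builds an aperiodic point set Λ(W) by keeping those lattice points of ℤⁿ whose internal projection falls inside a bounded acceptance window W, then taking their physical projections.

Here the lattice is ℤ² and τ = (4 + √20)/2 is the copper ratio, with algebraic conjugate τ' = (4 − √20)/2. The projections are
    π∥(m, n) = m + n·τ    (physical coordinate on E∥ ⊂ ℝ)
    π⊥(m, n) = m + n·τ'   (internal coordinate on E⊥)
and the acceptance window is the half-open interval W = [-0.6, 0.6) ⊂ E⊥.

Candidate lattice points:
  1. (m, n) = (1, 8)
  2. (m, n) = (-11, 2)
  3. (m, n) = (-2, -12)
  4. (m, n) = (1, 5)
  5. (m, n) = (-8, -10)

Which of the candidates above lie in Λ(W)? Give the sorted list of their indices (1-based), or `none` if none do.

4

Numerically τ ≈ 4.236068 and τ' = −1/τ ≈ -0.236068.
candidate 1: (m,n)=(1,8) → π∥ = 1+8·τ ≈ 34.888544, π⊥ = 1+8·τ' ≈ -0.888544 ∉ [-0.6, 0.6) ⇒ out
candidate 2: (m,n)=(-11,2) → π∥ = -11+2·τ ≈ -2.527864, π⊥ = -11+2·τ' ≈ -11.472136 ∉ [-0.6, 0.6) ⇒ out
candidate 3: (m,n)=(-2,-12) → π∥ = -2-12·τ ≈ -52.832816, π⊥ = -2-12·τ' ≈ 0.832816 ∉ [-0.6, 0.6) ⇒ out
candidate 4: (m,n)=(1,5) → π∥ = 1+5·τ ≈ 22.180340, π⊥ = 1+5·τ' ≈ -0.180340 ∈ [-0.6, 0.6) ⇒ IN Λ
candidate 5: (m,n)=(-8,-10) → π∥ = -8-10·τ ≈ -50.360680, π⊥ = -8-10·τ' ≈ -5.639320 ∉ [-0.6, 0.6) ⇒ out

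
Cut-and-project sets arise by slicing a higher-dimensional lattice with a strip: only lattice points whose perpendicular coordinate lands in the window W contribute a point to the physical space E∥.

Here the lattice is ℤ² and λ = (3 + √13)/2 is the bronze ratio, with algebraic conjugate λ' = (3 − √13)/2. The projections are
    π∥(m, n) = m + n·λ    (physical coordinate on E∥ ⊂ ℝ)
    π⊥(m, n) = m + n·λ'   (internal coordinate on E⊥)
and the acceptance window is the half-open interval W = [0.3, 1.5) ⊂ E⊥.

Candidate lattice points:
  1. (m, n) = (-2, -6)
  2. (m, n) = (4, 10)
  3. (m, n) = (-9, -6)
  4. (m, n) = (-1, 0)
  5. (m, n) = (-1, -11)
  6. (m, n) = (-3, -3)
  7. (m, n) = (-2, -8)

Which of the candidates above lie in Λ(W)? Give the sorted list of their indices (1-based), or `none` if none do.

Compute λ' = (3−√13)/2 = -0.3028, so π⊥(m,n) = m -0.3028·n.
[1] lift (-2,-6): star map gives -0.1833; window check 0.3 ≤ -0.1833 < 1.5 is false → out
[2] lift (4,10): star map gives 0.9722; window check 0.3 ≤ 0.9722 < 1.5 is true → IN Λ
[3] lift (-9,-6): star map gives -7.1833; window check 0.3 ≤ -7.1833 < 1.5 is false → out
[4] lift (-1,0): star map gives -1.0000; window check 0.3 ≤ -1.0000 < 1.5 is false → out
[5] lift (-1,-11): star map gives 2.3305; window check 0.3 ≤ 2.3305 < 1.5 is false → out
[6] lift (-3,-3): star map gives -2.0917; window check 0.3 ≤ -2.0917 < 1.5 is false → out
[7] lift (-2,-8): star map gives 0.4222; window check 0.3 ≤ 0.4222 < 1.5 is true → IN Λ

2, 7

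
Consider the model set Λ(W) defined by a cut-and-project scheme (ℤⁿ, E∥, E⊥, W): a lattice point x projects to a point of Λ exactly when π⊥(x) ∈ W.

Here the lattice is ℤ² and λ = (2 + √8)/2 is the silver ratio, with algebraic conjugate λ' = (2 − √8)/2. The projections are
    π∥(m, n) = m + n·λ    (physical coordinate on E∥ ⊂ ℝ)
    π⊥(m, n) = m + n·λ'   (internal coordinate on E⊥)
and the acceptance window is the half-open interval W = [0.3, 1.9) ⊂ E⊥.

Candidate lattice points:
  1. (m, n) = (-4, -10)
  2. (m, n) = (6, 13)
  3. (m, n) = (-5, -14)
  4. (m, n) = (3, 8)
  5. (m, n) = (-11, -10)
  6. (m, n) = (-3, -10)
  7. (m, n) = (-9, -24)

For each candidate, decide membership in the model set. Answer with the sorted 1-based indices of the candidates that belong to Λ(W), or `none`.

2, 3, 6, 7

Numerically λ ≈ 2.4142 and λ' = −1/λ ≈ -0.4142.
[1] lift (-4,-10): star map gives 0.1421; window check 0.3 ≤ 0.1421 < 1.9 is false → out
[2] lift (6,13): star map gives 0.6152; window check 0.3 ≤ 0.6152 < 1.9 is true → IN Λ
[3] lift (-5,-14): star map gives 0.7990; window check 0.3 ≤ 0.7990 < 1.9 is true → IN Λ
[4] lift (3,8): star map gives -0.3137; window check 0.3 ≤ -0.3137 < 1.9 is false → out
[5] lift (-11,-10): star map gives -6.8579; window check 0.3 ≤ -6.8579 < 1.9 is false → out
[6] lift (-3,-10): star map gives 1.1421; window check 0.3 ≤ 1.1421 < 1.9 is true → IN Λ
[7] lift (-9,-24): star map gives 0.9411; window check 0.3 ≤ 0.9411 < 1.9 is true → IN Λ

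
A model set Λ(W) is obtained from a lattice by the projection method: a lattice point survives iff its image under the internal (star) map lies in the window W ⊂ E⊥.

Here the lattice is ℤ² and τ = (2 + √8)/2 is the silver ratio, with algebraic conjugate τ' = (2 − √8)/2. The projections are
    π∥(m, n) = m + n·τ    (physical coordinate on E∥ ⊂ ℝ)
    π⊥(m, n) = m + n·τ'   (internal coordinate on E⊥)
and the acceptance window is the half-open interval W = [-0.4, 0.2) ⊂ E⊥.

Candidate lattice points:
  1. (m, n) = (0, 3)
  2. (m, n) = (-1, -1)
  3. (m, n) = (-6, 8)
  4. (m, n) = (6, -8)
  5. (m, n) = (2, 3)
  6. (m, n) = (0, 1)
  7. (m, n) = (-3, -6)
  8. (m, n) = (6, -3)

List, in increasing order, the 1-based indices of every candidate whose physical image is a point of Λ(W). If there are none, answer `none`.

τ' = (2−√8)/2 ≈ -0.4142.
candidate 1: (m,n)=(0,3) → π∥ = 0+3·τ ≈ 7.2426, π⊥ = 0+3·τ' ≈ -1.2426 ∉ [-0.4, 0.2) ⇒ out
candidate 2: (m,n)=(-1,-1) → π∥ = -1-1·τ ≈ -3.4142, π⊥ = -1-1·τ' ≈ -0.5858 ∉ [-0.4, 0.2) ⇒ out
candidate 3: (m,n)=(-6,8) → π∥ = -6+8·τ ≈ 13.3137, π⊥ = -6+8·τ' ≈ -9.3137 ∉ [-0.4, 0.2) ⇒ out
candidate 4: (m,n)=(6,-8) → π∥ = 6-8·τ ≈ -13.3137, π⊥ = 6-8·τ' ≈ 9.3137 ∉ [-0.4, 0.2) ⇒ out
candidate 5: (m,n)=(2,3) → π∥ = 2+3·τ ≈ 9.2426, π⊥ = 2+3·τ' ≈ 0.7574 ∉ [-0.4, 0.2) ⇒ out
candidate 6: (m,n)=(0,1) → π∥ = 0+1·τ ≈ 2.4142, π⊥ = 0+1·τ' ≈ -0.4142 ∉ [-0.4, 0.2) ⇒ out
candidate 7: (m,n)=(-3,-6) → π∥ = -3-6·τ ≈ -17.4853, π⊥ = -3-6·τ' ≈ -0.5147 ∉ [-0.4, 0.2) ⇒ out
candidate 8: (m,n)=(6,-3) → π∥ = 6-3·τ ≈ -1.2426, π⊥ = 6-3·τ' ≈ 7.2426 ∉ [-0.4, 0.2) ⇒ out

none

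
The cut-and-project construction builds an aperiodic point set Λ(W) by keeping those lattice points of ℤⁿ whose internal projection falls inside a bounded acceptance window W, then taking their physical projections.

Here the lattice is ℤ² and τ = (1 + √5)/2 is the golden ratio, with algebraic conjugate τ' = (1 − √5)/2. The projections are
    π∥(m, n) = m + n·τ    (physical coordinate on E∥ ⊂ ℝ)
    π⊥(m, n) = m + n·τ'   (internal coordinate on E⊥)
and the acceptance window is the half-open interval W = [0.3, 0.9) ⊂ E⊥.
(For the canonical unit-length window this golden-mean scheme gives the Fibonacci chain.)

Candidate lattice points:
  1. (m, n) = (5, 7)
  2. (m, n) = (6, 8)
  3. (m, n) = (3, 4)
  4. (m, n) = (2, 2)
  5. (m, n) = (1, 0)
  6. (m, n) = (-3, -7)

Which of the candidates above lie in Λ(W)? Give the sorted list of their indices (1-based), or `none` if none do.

τ' = (1−√5)/2 ≈ -0.6180.
candidate 1: (m,n)=(5,7) → π∥ = 5+7·τ ≈ 16.3262, π⊥ = 5+7·τ' ≈ 0.6738 ∈ [0.3, 0.9) ⇒ IN Λ
candidate 2: (m,n)=(6,8) → π∥ = 6+8·τ ≈ 18.9443, π⊥ = 6+8·τ' ≈ 1.0557 ∉ [0.3, 0.9) ⇒ out
candidate 3: (m,n)=(3,4) → π∥ = 3+4·τ ≈ 9.4721, π⊥ = 3+4·τ' ≈ 0.5279 ∈ [0.3, 0.9) ⇒ IN Λ
candidate 4: (m,n)=(2,2) → π∥ = 2+2·τ ≈ 5.2361, π⊥ = 2+2·τ' ≈ 0.7639 ∈ [0.3, 0.9) ⇒ IN Λ
candidate 5: (m,n)=(1,0) → π∥ = 1+0·τ ≈ 1.0000, π⊥ = 1+0·τ' ≈ 1.0000 ∉ [0.3, 0.9) ⇒ out
candidate 6: (m,n)=(-3,-7) → π∥ = -3-7·τ ≈ -14.3262, π⊥ = -3-7·τ' ≈ 1.3262 ∉ [0.3, 0.9) ⇒ out

1, 3, 4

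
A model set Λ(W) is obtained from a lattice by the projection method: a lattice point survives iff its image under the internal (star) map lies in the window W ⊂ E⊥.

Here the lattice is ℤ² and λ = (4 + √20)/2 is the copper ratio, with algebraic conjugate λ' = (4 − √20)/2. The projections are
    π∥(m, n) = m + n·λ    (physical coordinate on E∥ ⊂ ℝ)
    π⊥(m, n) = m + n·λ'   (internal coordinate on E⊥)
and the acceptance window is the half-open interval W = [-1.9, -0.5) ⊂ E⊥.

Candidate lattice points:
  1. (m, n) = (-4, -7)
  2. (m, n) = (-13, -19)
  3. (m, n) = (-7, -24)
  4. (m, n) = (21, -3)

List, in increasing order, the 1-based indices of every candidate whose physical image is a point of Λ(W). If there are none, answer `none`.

Numerically λ ≈ 4.2361 and λ' = −1/λ ≈ -0.2361.
#1 (-4,-7): internal coord -4 + (-7)·λ' = -2.3475; -2.3475 ∉ [-1.9, -0.5) → out
#2 (-13,-19): internal coord -13 + (-19)·λ' = -8.5147; -8.5147 ∉ [-1.9, -0.5) → out
#3 (-7,-24): internal coord -7 + (-24)·λ' = -1.3344; -1.3344 ∈ [-1.9, -0.5) → IN Λ
#4 (21,-3): internal coord 21 + (-3)·λ' = +21.7082; +21.7082 ∉ [-1.9, -0.5) → out

3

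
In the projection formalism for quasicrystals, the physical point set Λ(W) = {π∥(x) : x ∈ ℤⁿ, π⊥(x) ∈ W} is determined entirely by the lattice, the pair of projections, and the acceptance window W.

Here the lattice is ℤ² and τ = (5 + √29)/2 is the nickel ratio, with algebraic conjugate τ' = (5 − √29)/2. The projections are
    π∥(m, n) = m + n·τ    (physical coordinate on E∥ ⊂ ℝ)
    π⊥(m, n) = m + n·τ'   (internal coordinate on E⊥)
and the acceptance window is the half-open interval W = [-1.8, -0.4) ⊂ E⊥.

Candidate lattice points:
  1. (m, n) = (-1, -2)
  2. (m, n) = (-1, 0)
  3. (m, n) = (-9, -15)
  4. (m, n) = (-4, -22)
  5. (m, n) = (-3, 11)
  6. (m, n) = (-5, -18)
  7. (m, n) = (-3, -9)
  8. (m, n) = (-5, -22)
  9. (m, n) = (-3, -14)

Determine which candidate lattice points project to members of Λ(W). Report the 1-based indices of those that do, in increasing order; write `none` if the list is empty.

τ' = (5−√29)/2 ≈ -0.192582.
[1] lift (-1,-2): star map gives -0.614835; window check -1.8 ≤ -0.614835 < -0.4 is true → IN Λ
[2] lift (-1,0): star map gives -1.000000; window check -1.8 ≤ -1.000000 < -0.4 is true → IN Λ
[3] lift (-9,-15): star map gives -6.111264; window check -1.8 ≤ -6.111264 < -0.4 is false → out
[4] lift (-4,-22): star map gives 0.236813; window check -1.8 ≤ 0.236813 < -0.4 is false → out
[5] lift (-3,11): star map gives -5.118406; window check -1.8 ≤ -5.118406 < -0.4 is false → out
[6] lift (-5,-18): star map gives -1.533517; window check -1.8 ≤ -1.533517 < -0.4 is true → IN Λ
[7] lift (-3,-9): star map gives -1.266758; window check -1.8 ≤ -1.266758 < -0.4 is true → IN Λ
[8] lift (-5,-22): star map gives -0.763187; window check -1.8 ≤ -0.763187 < -0.4 is true → IN Λ
[9] lift (-3,-14): star map gives -0.303846; window check -1.8 ≤ -0.303846 < -0.4 is false → out

1, 2, 6, 7, 8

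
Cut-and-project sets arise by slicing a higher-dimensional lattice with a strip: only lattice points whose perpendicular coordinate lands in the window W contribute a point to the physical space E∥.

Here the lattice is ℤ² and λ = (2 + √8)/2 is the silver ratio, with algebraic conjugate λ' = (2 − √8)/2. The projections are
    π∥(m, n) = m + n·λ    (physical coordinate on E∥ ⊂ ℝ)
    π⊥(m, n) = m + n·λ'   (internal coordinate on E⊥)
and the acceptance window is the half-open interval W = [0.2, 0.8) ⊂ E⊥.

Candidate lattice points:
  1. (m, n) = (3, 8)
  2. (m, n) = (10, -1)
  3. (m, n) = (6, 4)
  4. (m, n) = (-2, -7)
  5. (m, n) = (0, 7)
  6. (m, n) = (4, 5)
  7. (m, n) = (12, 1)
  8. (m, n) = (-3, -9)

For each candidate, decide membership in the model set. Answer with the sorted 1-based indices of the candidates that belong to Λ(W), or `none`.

Numerically λ ≈ 2.4142 and λ' = −1/λ ≈ -0.4142.
candidate 1: (m,n)=(3,8) → π∥ = 3+8·λ ≈ 22.3137, π⊥ = 3+8·λ' ≈ -0.3137 ∉ [0.2, 0.8) ⇒ out
candidate 2: (m,n)=(10,-1) → π∥ = 10-1·λ ≈ 7.5858, π⊥ = 10-1·λ' ≈ 10.4142 ∉ [0.2, 0.8) ⇒ out
candidate 3: (m,n)=(6,4) → π∥ = 6+4·λ ≈ 15.6569, π⊥ = 6+4·λ' ≈ 4.3431 ∉ [0.2, 0.8) ⇒ out
candidate 4: (m,n)=(-2,-7) → π∥ = -2-7·λ ≈ -18.8995, π⊥ = -2-7·λ' ≈ 0.8995 ∉ [0.2, 0.8) ⇒ out
candidate 5: (m,n)=(0,7) → π∥ = 0+7·λ ≈ 16.8995, π⊥ = 0+7·λ' ≈ -2.8995 ∉ [0.2, 0.8) ⇒ out
candidate 6: (m,n)=(4,5) → π∥ = 4+5·λ ≈ 16.0711, π⊥ = 4+5·λ' ≈ 1.9289 ∉ [0.2, 0.8) ⇒ out
candidate 7: (m,n)=(12,1) → π∥ = 12+1·λ ≈ 14.4142, π⊥ = 12+1·λ' ≈ 11.5858 ∉ [0.2, 0.8) ⇒ out
candidate 8: (m,n)=(-3,-9) → π∥ = -3-9·λ ≈ -24.7279, π⊥ = -3-9·λ' ≈ 0.7279 ∈ [0.2, 0.8) ⇒ IN Λ

8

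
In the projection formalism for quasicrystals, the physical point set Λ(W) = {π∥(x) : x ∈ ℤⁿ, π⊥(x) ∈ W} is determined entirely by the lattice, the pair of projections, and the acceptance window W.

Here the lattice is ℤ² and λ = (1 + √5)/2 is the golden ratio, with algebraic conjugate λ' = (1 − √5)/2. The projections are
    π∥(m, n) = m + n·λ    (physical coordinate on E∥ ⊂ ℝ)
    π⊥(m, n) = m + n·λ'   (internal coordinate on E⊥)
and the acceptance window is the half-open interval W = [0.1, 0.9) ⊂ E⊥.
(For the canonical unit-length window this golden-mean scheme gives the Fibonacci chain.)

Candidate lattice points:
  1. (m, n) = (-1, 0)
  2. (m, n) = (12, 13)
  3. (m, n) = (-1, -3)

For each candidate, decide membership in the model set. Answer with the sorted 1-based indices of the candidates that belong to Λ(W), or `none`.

Compute λ' = (1−√5)/2 = -0.618034, so π⊥(m,n) = m -0.618034·n.
candidate 1: (m,n)=(-1,0) → π∥ = -1+0·λ ≈ -1.000000, π⊥ = -1+0·λ' ≈ -1.000000 ∉ [0.1, 0.9) ⇒ out
candidate 2: (m,n)=(12,13) → π∥ = 12+13·λ ≈ 33.034442, π⊥ = 12+13·λ' ≈ 3.965558 ∉ [0.1, 0.9) ⇒ out
candidate 3: (m,n)=(-1,-3) → π∥ = -1-3·λ ≈ -5.854102, π⊥ = -1-3·λ' ≈ 0.854102 ∈ [0.1, 0.9) ⇒ IN Λ

3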